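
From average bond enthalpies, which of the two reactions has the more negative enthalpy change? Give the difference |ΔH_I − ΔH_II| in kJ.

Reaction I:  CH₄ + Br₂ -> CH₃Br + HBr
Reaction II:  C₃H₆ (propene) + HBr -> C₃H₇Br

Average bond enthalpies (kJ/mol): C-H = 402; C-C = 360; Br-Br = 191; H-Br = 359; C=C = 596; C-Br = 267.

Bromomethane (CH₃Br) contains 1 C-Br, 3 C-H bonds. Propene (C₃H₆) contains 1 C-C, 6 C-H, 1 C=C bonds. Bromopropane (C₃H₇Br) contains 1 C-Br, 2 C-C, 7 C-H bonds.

Reaction II, by 41 kJ

Reaction I:
  Bonds broken (reactants):
    Br-Br: 1 × 191 = 191
    C-H: 4 × 402 = 1608
    Σ(broken) = 1799 kJ
  Bonds formed (products):
    C-Br: 1 × 267 = 267
    C-H: 3 × 402 = 1206
    H-Br: 1 × 359 = 359
    Σ(formed) = 1832 kJ
  ΔH_I = 1799 − 1832 = −33 kJ
Reaction II:
  Bonds broken (reactants):
    C-C: 1 × 360 = 360
    C-H: 6 × 402 = 2412
    C=C: 1 × 596 = 596
    H-Br: 1 × 359 = 359
    Σ(broken) = 3727 kJ
  Bonds formed (products):
    C-Br: 1 × 267 = 267
    C-C: 2 × 360 = 720
    C-H: 7 × 402 = 2814
    Σ(formed) = 3801 kJ
  ΔH_II = 3727 − 3801 = −74 kJ
ΔH_I − ΔH_II = +41 kJ, so reaction II has the more negative ΔH; |ΔH_I − ΔH_II| = 41 kJ.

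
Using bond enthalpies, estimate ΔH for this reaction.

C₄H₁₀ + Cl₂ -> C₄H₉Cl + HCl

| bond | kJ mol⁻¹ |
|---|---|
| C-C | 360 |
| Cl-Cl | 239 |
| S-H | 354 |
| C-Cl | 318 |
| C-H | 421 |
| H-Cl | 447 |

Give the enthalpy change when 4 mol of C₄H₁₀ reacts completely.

ΔH = −420 kJ

Bonds broken (reactants):
  C-C: 3 × 360 = 1080
  C-H: 10 × 421 = 4210
  Cl-Cl: 1 × 239 = 239
  Σ(broken) = 5529 kJ
Bonds formed (products):
  C-C: 3 × 360 = 1080
  C-Cl: 1 × 318 = 318
  C-H: 9 × 421 = 3789
  H-Cl: 1 × 447 = 447
  Σ(formed) = 5634 kJ
ΔH = Σ(broken) − Σ(formed) = 5529 − 5634 = −105 kJ
For 4× the reaction as written: 4 × (−105) = −420 kJ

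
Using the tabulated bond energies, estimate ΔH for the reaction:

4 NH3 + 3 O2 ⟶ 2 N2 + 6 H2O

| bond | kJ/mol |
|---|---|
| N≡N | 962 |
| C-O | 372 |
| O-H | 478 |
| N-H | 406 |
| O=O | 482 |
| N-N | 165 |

ΔH ≈ −1342 kJ

Bonds broken (reactants):
  N-H: 12 × 406 = 4872
  O=O: 3 × 482 = 1446
  Σ(broken) = 6318 kJ
Bonds formed (products):
  N≡N: 2 × 962 = 1924
  O-H: 12 × 478 = 5736
  Σ(formed) = 7660 kJ
ΔH = Σ(broken) − Σ(formed) = 6318 − 7660 = −1342 kJ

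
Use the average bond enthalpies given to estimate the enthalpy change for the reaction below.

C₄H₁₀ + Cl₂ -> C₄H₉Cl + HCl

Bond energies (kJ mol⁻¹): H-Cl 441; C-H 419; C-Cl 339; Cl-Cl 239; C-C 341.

ΔH ≈ −122 kJ

Bonds broken (reactants):
  C-C: 3 × 341 = 1023
  C-H: 10 × 419 = 4190
  Cl-Cl: 1 × 239 = 239
  Σ(broken) = 5452 kJ
Bonds formed (products):
  C-C: 3 × 341 = 1023
  C-Cl: 1 × 339 = 339
  C-H: 9 × 419 = 3771
  H-Cl: 1 × 441 = 441
  Σ(formed) = 5574 kJ
ΔH = Σ(broken) − Σ(formed) = 5452 − 5574 = −122 kJ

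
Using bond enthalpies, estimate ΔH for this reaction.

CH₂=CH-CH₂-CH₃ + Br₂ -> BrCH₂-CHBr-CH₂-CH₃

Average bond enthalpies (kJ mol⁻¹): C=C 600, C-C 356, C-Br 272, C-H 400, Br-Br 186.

Bonds broken (reactants):
  Br-Br: 1 × 186 = 186
  C-C: 2 × 356 = 712
  C-H: 8 × 400 = 3200
  C=C: 1 × 600 = 600
  Σ(broken) = 4698 kJ
Bonds formed (products):
  C-Br: 2 × 272 = 544
  C-C: 3 × 356 = 1068
  C-H: 8 × 400 = 3200
  Σ(formed) = 4812 kJ
ΔH = Σ(broken) − Σ(formed) = 4698 − 4812 = −114 kJ

ΔH ≈ −114 kJ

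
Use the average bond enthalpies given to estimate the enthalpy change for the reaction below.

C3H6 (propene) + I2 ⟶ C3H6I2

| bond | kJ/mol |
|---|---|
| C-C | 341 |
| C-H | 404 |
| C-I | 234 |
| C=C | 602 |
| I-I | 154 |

ΔH ≈ −53 kJ

Bonds broken (reactants):
  C-C: 1 × 341 = 341
  C-H: 6 × 404 = 2424
  C=C: 1 × 602 = 602
  I-I: 1 × 154 = 154
  Σ(broken) = 3521 kJ
Bonds formed (products):
  C-C: 2 × 341 = 682
  C-H: 6 × 404 = 2424
  C-I: 2 × 234 = 468
  Σ(formed) = 3574 kJ
ΔH = Σ(broken) − Σ(formed) = 3521 − 3574 = −53 kJ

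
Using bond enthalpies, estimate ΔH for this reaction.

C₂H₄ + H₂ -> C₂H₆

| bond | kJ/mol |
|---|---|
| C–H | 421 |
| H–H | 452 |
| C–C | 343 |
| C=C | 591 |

ΔH ≈ −142 kJ

Bonds broken (reactants):
  C–H: 4 × 421 = 1684
  C=C: 1 × 591 = 591
  H–H: 1 × 452 = 452
  Σ(broken) = 2727 kJ
Bonds formed (products):
  C–C: 1 × 343 = 343
  C–H: 6 × 421 = 2526
  Σ(formed) = 2869 kJ
ΔH = Σ(broken) − Σ(formed) = 2727 − 2869 = −142 kJ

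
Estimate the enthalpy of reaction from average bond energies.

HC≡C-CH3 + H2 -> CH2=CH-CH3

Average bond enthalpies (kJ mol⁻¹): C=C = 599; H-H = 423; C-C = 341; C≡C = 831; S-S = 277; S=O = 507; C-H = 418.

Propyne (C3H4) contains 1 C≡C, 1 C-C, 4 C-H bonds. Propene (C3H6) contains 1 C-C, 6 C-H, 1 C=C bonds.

ΔH ≈ −181 kJ

Bonds broken (reactants):
  C≡C: 1 × 831 = 831
  C-C: 1 × 341 = 341
  C-H: 4 × 418 = 1672
  H-H: 1 × 423 = 423
  Σ(broken) = 3267 kJ
Bonds formed (products):
  C-C: 1 × 341 = 341
  C-H: 6 × 418 = 2508
  C=C: 1 × 599 = 599
  Σ(formed) = 3448 kJ
ΔH = Σ(broken) − Σ(formed) = 3267 − 3448 = −181 kJ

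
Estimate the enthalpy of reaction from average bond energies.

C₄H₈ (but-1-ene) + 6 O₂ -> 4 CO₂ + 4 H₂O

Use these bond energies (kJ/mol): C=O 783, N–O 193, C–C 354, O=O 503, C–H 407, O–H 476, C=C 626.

Bonds broken (reactants):
  C–C: 2 × 354 = 708
  C–H: 8 × 407 = 3256
  C=C: 1 × 626 = 626
  O=O: 6 × 503 = 3018
  Σ(broken) = 7608 kJ
Bonds formed (products):
  C=O: 8 × 783 = 6264
  O–H: 8 × 476 = 3808
  Σ(formed) = 10072 kJ
ΔH = Σ(broken) − Σ(formed) = 7608 − 10072 = −2464 kJ

ΔH ≈ −2464 kJ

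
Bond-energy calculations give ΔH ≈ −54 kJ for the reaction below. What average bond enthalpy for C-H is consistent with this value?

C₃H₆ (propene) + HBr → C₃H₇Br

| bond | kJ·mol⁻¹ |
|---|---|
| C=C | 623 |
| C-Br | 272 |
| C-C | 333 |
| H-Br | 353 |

D(C-H) ≈ 425 kJ/mol

Let D be the C-H bond energy.
Σ(broken) = 1×333 + 6×D + 1×623 + 1×353 = 1309 + 6D
Σ(formed) = 1×272 + 2×333 + 7×D = 938 + 7D
ΔH = Σ(broken) − Σ(formed) = (1309 + 6D) − (938 + 7D) = +371 − D
Setting this equal to −54 kJ gives D = 425 kJ/mol.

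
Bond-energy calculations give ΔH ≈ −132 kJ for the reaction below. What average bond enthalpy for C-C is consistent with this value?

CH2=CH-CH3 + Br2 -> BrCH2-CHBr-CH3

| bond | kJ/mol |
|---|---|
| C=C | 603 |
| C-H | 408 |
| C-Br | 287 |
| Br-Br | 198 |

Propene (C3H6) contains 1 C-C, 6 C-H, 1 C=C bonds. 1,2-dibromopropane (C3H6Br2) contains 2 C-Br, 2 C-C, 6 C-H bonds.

D(C-C) ≈ 359 kJ/mol

Let D be the C-C bond energy.
Σ(broken) = 1×198 + 1×D + 6×408 + 1×603 = 3249 + D
Σ(formed) = 2×287 + 2×D + 6×408 = 3022 + 2D
ΔH = Σ(broken) − Σ(formed) = (3249 + D) − (3022 + 2D) = +227 − D
Setting this equal to −132 kJ gives D = 359 kJ/mol.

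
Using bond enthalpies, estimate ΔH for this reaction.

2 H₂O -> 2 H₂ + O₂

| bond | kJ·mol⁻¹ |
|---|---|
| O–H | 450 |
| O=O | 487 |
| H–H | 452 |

ΔH ≈ +409 kJ

Bonds broken (reactants):
  O–H: 4 × 450 = 1800
  Σ(broken) = 1800 kJ
Bonds formed (products):
  H–H: 2 × 452 = 904
  O=O: 1 × 487 = 487
  Σ(formed) = 1391 kJ
ΔH = Σ(broken) − Σ(formed) = 1800 − 1391 = +409 kJ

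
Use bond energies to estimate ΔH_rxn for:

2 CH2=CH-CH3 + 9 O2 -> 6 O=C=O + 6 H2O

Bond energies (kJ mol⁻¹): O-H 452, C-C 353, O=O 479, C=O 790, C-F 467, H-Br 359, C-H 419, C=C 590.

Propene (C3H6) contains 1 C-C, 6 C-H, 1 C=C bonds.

Bonds broken (reactants):
  C-C: 2 × 353 = 706
  C-H: 12 × 419 = 5028
  C=C: 2 × 590 = 1180
  O=O: 9 × 479 = 4311
  Σ(broken) = 11225 kJ
Bonds formed (products):
  C=O: 12 × 790 = 9480
  O-H: 12 × 452 = 5424
  Σ(formed) = 14904 kJ
ΔH = Σ(broken) − Σ(formed) = 11225 − 14904 = −3679 kJ

ΔH ≈ −3679 kJ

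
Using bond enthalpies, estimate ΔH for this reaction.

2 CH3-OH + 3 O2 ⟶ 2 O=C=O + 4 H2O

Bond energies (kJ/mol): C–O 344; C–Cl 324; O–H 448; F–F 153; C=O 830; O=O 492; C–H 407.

Bonds broken (reactants):
  C–H: 6 × 407 = 2442
  C–O: 2 × 344 = 688
  O–H: 2 × 448 = 896
  O=O: 3 × 492 = 1476
  Σ(broken) = 5502 kJ
Bonds formed (products):
  C=O: 4 × 830 = 3320
  O–H: 8 × 448 = 3584
  Σ(formed) = 6904 kJ
ΔH = Σ(broken) − Σ(formed) = 5502 − 6904 = −1402 kJ

ΔH ≈ −1402 kJ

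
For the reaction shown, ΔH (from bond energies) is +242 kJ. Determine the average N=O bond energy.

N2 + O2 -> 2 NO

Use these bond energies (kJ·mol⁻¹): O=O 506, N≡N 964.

D(N=O) ≈ 614 kJ/mol

Let D be the N=O bond energy.
Σ(broken) = 1×964 + 1×506 = 1470
Σ(formed) = 2×D = 2D
ΔH = Σ(broken) − Σ(formed) = (1470) − (2D) = +1470 − 2D
Setting this equal to +242 kJ gives 2D = 1228, so D = 614 kJ/mol.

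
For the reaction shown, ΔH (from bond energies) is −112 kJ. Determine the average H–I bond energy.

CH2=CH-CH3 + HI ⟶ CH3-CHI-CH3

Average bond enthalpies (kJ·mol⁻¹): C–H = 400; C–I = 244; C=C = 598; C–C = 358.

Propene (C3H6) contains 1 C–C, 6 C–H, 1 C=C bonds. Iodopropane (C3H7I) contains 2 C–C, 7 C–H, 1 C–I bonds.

D(H–I) ≈ 292 kJ/mol

Let D be the H–I bond energy.
Σ(broken) = 1×358 + 6×400 + 1×598 + 1×D = 3356 + D
Σ(formed) = 2×358 + 7×400 + 1×244 = 3760
ΔH = Σ(broken) − Σ(formed) = (3356 + D) − (3760) = −404 + D
Setting this equal to −112 kJ gives D = 292 kJ/mol.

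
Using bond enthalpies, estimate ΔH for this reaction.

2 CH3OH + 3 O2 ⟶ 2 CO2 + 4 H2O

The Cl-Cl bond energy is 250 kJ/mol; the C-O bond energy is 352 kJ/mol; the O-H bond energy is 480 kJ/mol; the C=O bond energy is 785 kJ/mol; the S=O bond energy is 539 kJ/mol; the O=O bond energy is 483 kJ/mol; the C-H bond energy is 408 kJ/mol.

Bonds broken (reactants):
  C-H: 6 × 408 = 2448
  C-O: 2 × 352 = 704
  O-H: 2 × 480 = 960
  O=O: 3 × 483 = 1449
  Σ(broken) = 5561 kJ
Bonds formed (products):
  C=O: 4 × 785 = 3140
  O-H: 8 × 480 = 3840
  Σ(formed) = 6980 kJ
ΔH = Σ(broken) − Σ(formed) = 5561 − 6980 = −1419 kJ

ΔH ≈ −1419 kJ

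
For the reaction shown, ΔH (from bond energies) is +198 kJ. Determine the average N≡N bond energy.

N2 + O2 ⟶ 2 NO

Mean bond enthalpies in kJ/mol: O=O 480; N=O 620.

D(N≡N) ≈ 958 kJ/mol

Let D be the N≡N bond energy.
Σ(broken) = 1×D + 1×480 = 480 + D
Σ(formed) = 2×620 = 1240
ΔH = Σ(broken) − Σ(formed) = (480 + D) − (1240) = −760 + D
Setting this equal to +198 kJ gives D = 958 kJ/mol.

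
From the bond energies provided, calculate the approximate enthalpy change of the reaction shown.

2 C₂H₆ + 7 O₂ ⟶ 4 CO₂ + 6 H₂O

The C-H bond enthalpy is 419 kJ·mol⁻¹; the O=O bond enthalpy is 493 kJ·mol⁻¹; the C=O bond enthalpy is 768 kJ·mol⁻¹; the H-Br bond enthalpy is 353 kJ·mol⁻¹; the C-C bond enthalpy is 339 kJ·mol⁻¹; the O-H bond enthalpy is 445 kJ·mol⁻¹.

Bonds broken (reactants):
  C-C: 2 × 339 = 678
  C-H: 12 × 419 = 5028
  O=O: 7 × 493 = 3451
  Σ(broken) = 9157 kJ
Bonds formed (products):
  C=O: 8 × 768 = 6144
  O-H: 12 × 445 = 5340
  Σ(formed) = 11484 kJ
ΔH = Σ(broken) − Σ(formed) = 9157 − 11484 = −2327 kJ

ΔH ≈ −2327 kJ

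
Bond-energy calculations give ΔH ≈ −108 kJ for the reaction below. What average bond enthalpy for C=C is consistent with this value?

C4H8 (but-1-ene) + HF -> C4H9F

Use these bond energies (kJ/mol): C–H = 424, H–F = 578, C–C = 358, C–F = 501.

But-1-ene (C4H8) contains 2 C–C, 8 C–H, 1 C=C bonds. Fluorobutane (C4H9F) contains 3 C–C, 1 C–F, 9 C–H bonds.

Let D be the C=C bond energy.
Σ(broken) = 2×358 + 8×424 + 1×D + 1×578 = 4686 + D
Σ(formed) = 3×358 + 1×501 + 9×424 = 5391
ΔH = Σ(broken) − Σ(formed) = (4686 + D) − (5391) = −705 + D
Setting this equal to −108 kJ gives D = 597 kJ/mol.

D(C=C) ≈ 597 kJ/mol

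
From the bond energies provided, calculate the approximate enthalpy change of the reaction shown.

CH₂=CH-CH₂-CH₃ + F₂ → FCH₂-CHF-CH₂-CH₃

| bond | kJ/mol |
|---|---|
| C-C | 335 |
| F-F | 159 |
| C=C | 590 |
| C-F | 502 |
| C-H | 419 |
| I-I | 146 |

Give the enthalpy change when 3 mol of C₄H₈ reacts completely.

ΔH = −1770 kJ

Bonds broken (reactants):
  C-C: 2 × 335 = 670
  C-H: 8 × 419 = 3352
  C=C: 1 × 590 = 590
  F-F: 1 × 159 = 159
  Σ(broken) = 4771 kJ
Bonds formed (products):
  C-C: 3 × 335 = 1005
  C-F: 2 × 502 = 1004
  C-H: 8 × 419 = 3352
  Σ(formed) = 5361 kJ
ΔH = Σ(broken) − Σ(formed) = 4771 − 5361 = −590 kJ
For 3× the reaction as written: 3 × (−590) = −1770 kJ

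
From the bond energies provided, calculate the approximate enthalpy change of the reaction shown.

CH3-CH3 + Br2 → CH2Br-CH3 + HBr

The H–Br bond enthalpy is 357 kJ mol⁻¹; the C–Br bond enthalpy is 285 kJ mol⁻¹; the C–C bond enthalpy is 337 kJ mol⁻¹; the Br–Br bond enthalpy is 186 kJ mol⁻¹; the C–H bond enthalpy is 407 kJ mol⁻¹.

Bonds broken (reactants):
  Br–Br: 1 × 186 = 186
  C–C: 1 × 337 = 337
  C–H: 6 × 407 = 2442
  Σ(broken) = 2965 kJ
Bonds formed (products):
  C–Br: 1 × 285 = 285
  C–C: 1 × 337 = 337
  C–H: 5 × 407 = 2035
  H–Br: 1 × 357 = 357
  Σ(formed) = 3014 kJ
ΔH = Σ(broken) − Σ(formed) = 2965 − 3014 = −49 kJ

ΔH ≈ −49 kJ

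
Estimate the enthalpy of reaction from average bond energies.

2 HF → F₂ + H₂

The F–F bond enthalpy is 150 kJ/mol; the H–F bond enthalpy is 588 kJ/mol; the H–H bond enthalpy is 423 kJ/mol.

ΔH ≈ +603 kJ

Bonds broken (reactants):
  H–F: 2 × 588 = 1176
  Σ(broken) = 1176 kJ
Bonds formed (products):
  F–F: 1 × 150 = 150
  H–H: 1 × 423 = 423
  Σ(formed) = 573 kJ
ΔH = Σ(broken) − Σ(formed) = 1176 − 573 = +603 kJ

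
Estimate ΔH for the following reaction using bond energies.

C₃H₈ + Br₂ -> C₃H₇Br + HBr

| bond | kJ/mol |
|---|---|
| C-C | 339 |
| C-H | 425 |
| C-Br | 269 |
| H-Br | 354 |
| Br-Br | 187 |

Bonds broken (reactants):
  Br-Br: 1 × 187 = 187
  C-C: 2 × 339 = 678
  C-H: 8 × 425 = 3400
  Σ(broken) = 4265 kJ
Bonds formed (products):
  C-Br: 1 × 269 = 269
  C-C: 2 × 339 = 678
  C-H: 7 × 425 = 2975
  H-Br: 1 × 354 = 354
  Σ(formed) = 4276 kJ
ΔH = Σ(broken) − Σ(formed) = 4265 − 4276 = −11 kJ

ΔH ≈ −11 kJ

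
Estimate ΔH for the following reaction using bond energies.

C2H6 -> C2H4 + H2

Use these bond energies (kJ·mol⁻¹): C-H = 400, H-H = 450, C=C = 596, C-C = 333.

Bonds broken (reactants):
  C-C: 1 × 333 = 333
  C-H: 6 × 400 = 2400
  Σ(broken) = 2733 kJ
Bonds formed (products):
  C-H: 4 × 400 = 1600
  C=C: 1 × 596 = 596
  H-H: 1 × 450 = 450
  Σ(formed) = 2646 kJ
ΔH = Σ(broken) − Σ(formed) = 2733 − 2646 = +87 kJ

ΔH ≈ +87 kJ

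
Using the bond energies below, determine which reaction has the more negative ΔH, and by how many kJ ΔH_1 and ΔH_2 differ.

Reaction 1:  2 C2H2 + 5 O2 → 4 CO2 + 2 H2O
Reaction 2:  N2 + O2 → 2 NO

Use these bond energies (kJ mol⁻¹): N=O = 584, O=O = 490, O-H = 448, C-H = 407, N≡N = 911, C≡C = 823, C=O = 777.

Reaction 1:
  Bonds broken (reactants):
    C≡C: 2 × 823 = 1646
    C-H: 4 × 407 = 1628
    O=O: 5 × 490 = 2450
    Σ(broken) = 5724 kJ
  Bonds formed (products):
    C=O: 8 × 777 = 6216
    O-H: 4 × 448 = 1792
    Σ(formed) = 8008 kJ
  ΔH_1 = 5724 − 8008 = −2284 kJ
Reaction 2:
  Bonds broken (reactants):
    N≡N: 1 × 911 = 911
    O=O: 1 × 490 = 490
    Σ(broken) = 1401 kJ
  Bonds formed (products):
    N=O: 2 × 584 = 1168
    Σ(formed) = 1168 kJ
  ΔH_2 = 1401 − 1168 = +233 kJ
ΔH_1 − ΔH_2 = −2517 kJ, so reaction 1 has the more negative ΔH; |ΔH_1 − ΔH_2| = 2517 kJ.

Reaction 1, by 2517 kJ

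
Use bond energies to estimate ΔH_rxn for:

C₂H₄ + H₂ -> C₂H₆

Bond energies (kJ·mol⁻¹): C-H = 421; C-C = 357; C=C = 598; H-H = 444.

ΔH ≈ −157 kJ

Bonds broken (reactants):
  C-H: 4 × 421 = 1684
  C=C: 1 × 598 = 598
  H-H: 1 × 444 = 444
  Σ(broken) = 2726 kJ
Bonds formed (products):
  C-C: 1 × 357 = 357
  C-H: 6 × 421 = 2526
  Σ(formed) = 2883 kJ
ΔH = Σ(broken) − Σ(formed) = 2726 − 2883 = −157 kJ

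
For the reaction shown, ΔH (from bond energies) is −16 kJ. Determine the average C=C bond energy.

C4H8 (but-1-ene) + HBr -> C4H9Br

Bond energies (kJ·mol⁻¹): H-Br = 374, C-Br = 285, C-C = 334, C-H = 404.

D(C=C) ≈ 633 kJ/mol

Let D be the C=C bond energy.
Σ(broken) = 2×334 + 8×404 + 1×D + 1×374 = 4274 + D
Σ(formed) = 1×285 + 3×334 + 9×404 = 4923
ΔH = Σ(broken) − Σ(formed) = (4274 + D) − (4923) = −649 + D
Setting this equal to −16 kJ gives D = 633 kJ/mol.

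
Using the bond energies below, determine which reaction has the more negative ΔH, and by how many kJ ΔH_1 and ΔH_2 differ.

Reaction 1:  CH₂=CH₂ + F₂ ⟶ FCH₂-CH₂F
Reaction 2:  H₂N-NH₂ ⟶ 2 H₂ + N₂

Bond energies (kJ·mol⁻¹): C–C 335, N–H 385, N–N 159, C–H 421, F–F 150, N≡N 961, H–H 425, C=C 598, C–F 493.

Reaction 1, by 461 kJ

Reaction 1:
  Bonds broken (reactants):
    C–H: 4 × 421 = 1684
    C=C: 1 × 598 = 598
    F–F: 1 × 150 = 150
    Σ(broken) = 2432 kJ
  Bonds formed (products):
    C–C: 1 × 335 = 335
    C–F: 2 × 493 = 986
    C–H: 4 × 421 = 1684
    Σ(formed) = 3005 kJ
  ΔH_1 = 2432 − 3005 = −573 kJ
Reaction 2:
  Bonds broken (reactants):
    N–H: 4 × 385 = 1540
    N–N: 1 × 159 = 159
    Σ(broken) = 1699 kJ
  Bonds formed (products):
    H–H: 2 × 425 = 850
    N≡N: 1 × 961 = 961
    Σ(formed) = 1811 kJ
  ΔH_2 = 1699 − 1811 = −112 kJ
ΔH_1 − ΔH_2 = −461 kJ, so reaction 1 has the more negative ΔH; |ΔH_1 − ΔH_2| = 461 kJ.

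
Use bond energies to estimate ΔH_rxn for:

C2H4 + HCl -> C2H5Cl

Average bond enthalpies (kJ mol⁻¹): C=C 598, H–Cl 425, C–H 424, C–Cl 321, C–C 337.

Bonds broken (reactants):
  C–H: 4 × 424 = 1696
  C=C: 1 × 598 = 598
  H–Cl: 1 × 425 = 425
  Σ(broken) = 2719 kJ
Bonds formed (products):
  C–C: 1 × 337 = 337
  C–Cl: 1 × 321 = 321
  C–H: 5 × 424 = 2120
  Σ(formed) = 2778 kJ
ΔH = Σ(broken) − Σ(formed) = 2719 − 2778 = −59 kJ

ΔH ≈ −59 kJ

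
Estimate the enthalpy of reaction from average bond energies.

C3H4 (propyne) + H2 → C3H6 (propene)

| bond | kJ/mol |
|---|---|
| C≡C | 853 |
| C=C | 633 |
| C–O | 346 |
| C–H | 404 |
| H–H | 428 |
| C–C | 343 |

ΔH ≈ −160 kJ

Bonds broken (reactants):
  C≡C: 1 × 853 = 853
  C–C: 1 × 343 = 343
  C–H: 4 × 404 = 1616
  H–H: 1 × 428 = 428
  Σ(broken) = 3240 kJ
Bonds formed (products):
  C–C: 1 × 343 = 343
  C–H: 6 × 404 = 2424
  C=C: 1 × 633 = 633
  Σ(formed) = 3400 kJ
ΔH = Σ(broken) − Σ(formed) = 3240 − 3400 = −160 kJ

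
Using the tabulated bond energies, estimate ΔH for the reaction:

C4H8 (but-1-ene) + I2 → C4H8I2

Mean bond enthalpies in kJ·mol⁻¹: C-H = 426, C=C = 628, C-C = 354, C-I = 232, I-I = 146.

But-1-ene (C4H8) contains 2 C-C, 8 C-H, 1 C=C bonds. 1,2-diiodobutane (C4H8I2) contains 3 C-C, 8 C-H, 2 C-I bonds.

Bonds broken (reactants):
  C-C: 2 × 354 = 708
  C-H: 8 × 426 = 3408
  C=C: 1 × 628 = 628
  I-I: 1 × 146 = 146
  Σ(broken) = 4890 kJ
Bonds formed (products):
  C-C: 3 × 354 = 1062
  C-H: 8 × 426 = 3408
  C-I: 2 × 232 = 464
  Σ(formed) = 4934 kJ
ΔH = Σ(broken) − Σ(formed) = 4890 − 4934 = −44 kJ

ΔH ≈ −44 kJ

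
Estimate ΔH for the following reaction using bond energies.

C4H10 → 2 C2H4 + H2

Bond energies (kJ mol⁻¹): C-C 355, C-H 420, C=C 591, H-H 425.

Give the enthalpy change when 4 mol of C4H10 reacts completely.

Bonds broken (reactants):
  C-C: 3 × 355 = 1065
  C-H: 10 × 420 = 4200
  Σ(broken) = 5265 kJ
Bonds formed (products):
  C-H: 8 × 420 = 3360
  C=C: 2 × 591 = 1182
  H-H: 1 × 425 = 425
  Σ(formed) = 4967 kJ
ΔH = Σ(broken) − Σ(formed) = 5265 − 4967 = +298 kJ
For 4× the reaction as written: 4 × (+298) = +1192 kJ

ΔH = +1192 kJ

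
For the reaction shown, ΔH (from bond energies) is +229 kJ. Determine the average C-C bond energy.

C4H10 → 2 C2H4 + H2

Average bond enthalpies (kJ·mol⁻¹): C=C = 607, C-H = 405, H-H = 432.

D(C-C) ≈ 355 kJ/mol

Let D be the C-C bond energy.
Σ(broken) = 3×D + 10×405 = 4050 + 3D
Σ(formed) = 8×405 + 2×607 + 1×432 = 4886
ΔH = Σ(broken) − Σ(formed) = (4050 + 3D) − (4886) = −836 + 3D
Setting this equal to +229 kJ gives 3D = 1065, so D = 355 kJ/mol.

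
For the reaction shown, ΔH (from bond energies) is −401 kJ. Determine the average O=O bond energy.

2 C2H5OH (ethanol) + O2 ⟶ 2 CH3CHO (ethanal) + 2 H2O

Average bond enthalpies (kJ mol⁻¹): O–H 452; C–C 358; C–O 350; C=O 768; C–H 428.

Let D be the O=O bond energy.
Σ(broken) = 2×358 + 10×428 + 2×350 + 2×452 + 1×D = 6600 + D
Σ(formed) = 2×358 + 8×428 + 2×768 + 4×452 = 7484
ΔH = Σ(broken) − Σ(formed) = (6600 + D) − (7484) = −884 + D
Setting this equal to −401 kJ gives D = 483 kJ/mol.

D(O=O) ≈ 483 kJ/mol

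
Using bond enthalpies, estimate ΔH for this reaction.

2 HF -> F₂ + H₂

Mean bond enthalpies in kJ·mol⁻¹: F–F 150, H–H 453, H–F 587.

Bonds broken (reactants):
  H–F: 2 × 587 = 1174
  Σ(broken) = 1174 kJ
Bonds formed (products):
  F–F: 1 × 150 = 150
  H–H: 1 × 453 = 453
  Σ(formed) = 603 kJ
ΔH = Σ(broken) − Σ(formed) = 1174 − 603 = +571 kJ

ΔH ≈ +571 kJ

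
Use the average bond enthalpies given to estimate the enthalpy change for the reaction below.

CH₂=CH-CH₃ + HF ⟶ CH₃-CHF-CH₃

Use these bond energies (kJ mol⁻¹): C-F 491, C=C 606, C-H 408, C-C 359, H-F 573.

ΔH ≈ −79 kJ

Bonds broken (reactants):
  C-C: 1 × 359 = 359
  C-H: 6 × 408 = 2448
  C=C: 1 × 606 = 606
  H-F: 1 × 573 = 573
  Σ(broken) = 3986 kJ
Bonds formed (products):
  C-C: 2 × 359 = 718
  C-F: 1 × 491 = 491
  C-H: 7 × 408 = 2856
  Σ(formed) = 4065 kJ
ΔH = Σ(broken) − Σ(formed) = 3986 − 4065 = −79 kJ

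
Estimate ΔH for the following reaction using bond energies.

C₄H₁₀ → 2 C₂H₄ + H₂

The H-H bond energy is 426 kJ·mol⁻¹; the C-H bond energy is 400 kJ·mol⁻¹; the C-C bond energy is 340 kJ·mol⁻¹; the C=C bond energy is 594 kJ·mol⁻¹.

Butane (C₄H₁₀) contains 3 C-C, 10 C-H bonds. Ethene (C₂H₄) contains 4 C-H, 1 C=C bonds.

Bonds broken (reactants):
  C-C: 3 × 340 = 1020
  C-H: 10 × 400 = 4000
  Σ(broken) = 5020 kJ
Bonds formed (products):
  C-H: 8 × 400 = 3200
  C=C: 2 × 594 = 1188
  H-H: 1 × 426 = 426
  Σ(formed) = 4814 kJ
ΔH = Σ(broken) − Σ(formed) = 5020 − 4814 = +206 kJ

ΔH ≈ +206 kJ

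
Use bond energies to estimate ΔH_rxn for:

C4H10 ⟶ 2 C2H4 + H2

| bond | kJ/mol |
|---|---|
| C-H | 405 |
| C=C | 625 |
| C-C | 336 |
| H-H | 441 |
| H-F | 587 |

Bonds broken (reactants):
  C-C: 3 × 336 = 1008
  C-H: 10 × 405 = 4050
  Σ(broken) = 5058 kJ
Bonds formed (products):
  C-H: 8 × 405 = 3240
  C=C: 2 × 625 = 1250
  H-H: 1 × 441 = 441
  Σ(formed) = 4931 kJ
ΔH = Σ(broken) − Σ(formed) = 5058 − 4931 = +127 kJ

ΔH ≈ +127 kJ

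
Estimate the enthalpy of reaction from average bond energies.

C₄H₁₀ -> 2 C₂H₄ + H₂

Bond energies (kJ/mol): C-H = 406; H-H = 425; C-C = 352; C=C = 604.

ΔH ≈ +235 kJ

Bonds broken (reactants):
  C-C: 3 × 352 = 1056
  C-H: 10 × 406 = 4060
  Σ(broken) = 5116 kJ
Bonds formed (products):
  C-H: 8 × 406 = 3248
  C=C: 2 × 604 = 1208
  H-H: 1 × 425 = 425
  Σ(formed) = 4881 kJ
ΔH = Σ(broken) − Σ(formed) = 5116 − 4881 = +235 kJ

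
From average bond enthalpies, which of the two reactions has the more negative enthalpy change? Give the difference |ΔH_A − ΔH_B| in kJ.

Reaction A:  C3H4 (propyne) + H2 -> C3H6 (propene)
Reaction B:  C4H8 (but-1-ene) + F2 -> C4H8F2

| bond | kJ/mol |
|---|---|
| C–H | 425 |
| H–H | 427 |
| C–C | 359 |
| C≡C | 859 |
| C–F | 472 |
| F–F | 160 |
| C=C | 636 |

Reaction B, by 307 kJ

Reaction A:
  Bonds broken (reactants):
    C≡C: 1 × 859 = 859
    C–C: 1 × 359 = 359
    C–H: 4 × 425 = 1700
    H–H: 1 × 427 = 427
    Σ(broken) = 3345 kJ
  Bonds formed (products):
    C–C: 1 × 359 = 359
    C–H: 6 × 425 = 2550
    C=C: 1 × 636 = 636
    Σ(formed) = 3545 kJ
  ΔH_A = 3345 − 3545 = −200 kJ
Reaction B:
  Bonds broken (reactants):
    C–C: 2 × 359 = 718
    C–H: 8 × 425 = 3400
    C=C: 1 × 636 = 636
    F–F: 1 × 160 = 160
    Σ(broken) = 4914 kJ
  Bonds formed (products):
    C–C: 3 × 359 = 1077
    C–F: 2 × 472 = 944
    C–H: 8 × 425 = 3400
    Σ(formed) = 5421 kJ
  ΔH_B = 4914 − 5421 = −507 kJ
ΔH_A − ΔH_B = +307 kJ, so reaction B has the more negative ΔH; |ΔH_A − ΔH_B| = 307 kJ.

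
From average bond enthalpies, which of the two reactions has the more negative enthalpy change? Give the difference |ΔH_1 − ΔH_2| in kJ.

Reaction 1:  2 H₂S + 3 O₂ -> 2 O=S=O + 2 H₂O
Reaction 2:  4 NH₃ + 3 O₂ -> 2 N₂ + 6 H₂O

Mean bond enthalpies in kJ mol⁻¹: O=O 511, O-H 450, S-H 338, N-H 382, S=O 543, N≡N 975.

Reaction 2, by 146 kJ

Reaction 1:
  Bonds broken (reactants):
    O=O: 3 × 511 = 1533
    S-H: 4 × 338 = 1352
    Σ(broken) = 2885 kJ
  Bonds formed (products):
    O-H: 4 × 450 = 1800
    S=O: 4 × 543 = 2172
    Σ(formed) = 3972 kJ
  ΔH_1 = 2885 − 3972 = −1087 kJ
Reaction 2:
  Bonds broken (reactants):
    N-H: 12 × 382 = 4584
    O=O: 3 × 511 = 1533
    Σ(broken) = 6117 kJ
  Bonds formed (products):
    N≡N: 2 × 975 = 1950
    O-H: 12 × 450 = 5400
    Σ(formed) = 7350 kJ
  ΔH_2 = 6117 − 7350 = −1233 kJ
ΔH_1 − ΔH_2 = +146 kJ, so reaction 2 has the more negative ΔH; |ΔH_1 − ΔH_2| = 146 kJ.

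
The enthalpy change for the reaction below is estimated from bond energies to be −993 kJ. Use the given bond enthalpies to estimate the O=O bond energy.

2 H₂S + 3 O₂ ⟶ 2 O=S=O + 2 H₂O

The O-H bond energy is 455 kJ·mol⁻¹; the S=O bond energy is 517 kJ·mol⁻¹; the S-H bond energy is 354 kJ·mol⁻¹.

Let D be the O=O bond energy.
Σ(broken) = 3×D + 4×354 = 1416 + 3D
Σ(formed) = 4×455 + 4×517 = 3888
ΔH = Σ(broken) − Σ(formed) = (1416 + 3D) − (3888) = −2472 + 3D
Setting this equal to −993 kJ gives 3D = 1479, so D = 493 kJ/mol.

D(O=O) ≈ 493 kJ/mol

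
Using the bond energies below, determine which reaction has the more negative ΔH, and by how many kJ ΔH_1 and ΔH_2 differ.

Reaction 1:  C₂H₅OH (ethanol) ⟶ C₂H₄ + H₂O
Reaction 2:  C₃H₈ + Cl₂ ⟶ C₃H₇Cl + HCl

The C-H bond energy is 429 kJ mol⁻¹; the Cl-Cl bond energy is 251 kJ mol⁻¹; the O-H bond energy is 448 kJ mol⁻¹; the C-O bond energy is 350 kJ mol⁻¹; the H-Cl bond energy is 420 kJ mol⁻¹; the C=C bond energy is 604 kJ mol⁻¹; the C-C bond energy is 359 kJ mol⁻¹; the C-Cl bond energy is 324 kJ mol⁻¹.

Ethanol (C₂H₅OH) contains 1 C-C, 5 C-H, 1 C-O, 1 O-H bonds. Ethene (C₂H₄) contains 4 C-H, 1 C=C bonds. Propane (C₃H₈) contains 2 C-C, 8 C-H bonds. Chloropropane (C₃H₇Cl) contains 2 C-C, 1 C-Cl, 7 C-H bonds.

Reaction 2, by 150 kJ

Reaction 1:
  Bonds broken (reactants):
    C-C: 1 × 359 = 359
    C-H: 5 × 429 = 2145
    C-O: 1 × 350 = 350
    O-H: 1 × 448 = 448
    Σ(broken) = 3302 kJ
  Bonds formed (products):
    C-H: 4 × 429 = 1716
    C=C: 1 × 604 = 604
    O-H: 2 × 448 = 896
    Σ(formed) = 3216 kJ
  ΔH_1 = 3302 − 3216 = +86 kJ
Reaction 2:
  Bonds broken (reactants):
    C-C: 2 × 359 = 718
    C-H: 8 × 429 = 3432
    Cl-Cl: 1 × 251 = 251
    Σ(broken) = 4401 kJ
  Bonds formed (products):
    C-C: 2 × 359 = 718
    C-Cl: 1 × 324 = 324
    C-H: 7 × 429 = 3003
    H-Cl: 1 × 420 = 420
    Σ(formed) = 4465 kJ
  ΔH_2 = 4401 − 4465 = −64 kJ
ΔH_1 − ΔH_2 = +150 kJ, so reaction 2 has the more negative ΔH; |ΔH_1 − ΔH_2| = 150 kJ.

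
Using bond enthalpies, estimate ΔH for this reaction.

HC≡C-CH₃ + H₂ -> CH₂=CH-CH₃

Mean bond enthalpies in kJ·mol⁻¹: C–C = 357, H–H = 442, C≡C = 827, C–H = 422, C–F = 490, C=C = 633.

Bonds broken (reactants):
  C≡C: 1 × 827 = 827
  C–C: 1 × 357 = 357
  C–H: 4 × 422 = 1688
  H–H: 1 × 442 = 442
  Σ(broken) = 3314 kJ
Bonds formed (products):
  C–C: 1 × 357 = 357
  C–H: 6 × 422 = 2532
  C=C: 1 × 633 = 633
  Σ(formed) = 3522 kJ
ΔH = Σ(broken) − Σ(formed) = 3314 − 3522 = −208 kJ

ΔH ≈ −208 kJ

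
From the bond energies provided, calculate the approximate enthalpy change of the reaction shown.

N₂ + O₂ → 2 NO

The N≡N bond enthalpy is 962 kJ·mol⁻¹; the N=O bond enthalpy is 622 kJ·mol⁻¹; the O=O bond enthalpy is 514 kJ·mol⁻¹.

Bonds broken (reactants):
  N≡N: 1 × 962 = 962
  O=O: 1 × 514 = 514
  Σ(broken) = 1476 kJ
Bonds formed (products):
  N=O: 2 × 622 = 1244
  Σ(formed) = 1244 kJ
ΔH = Σ(broken) − Σ(formed) = 1476 − 1244 = +232 kJ

ΔH ≈ +232 kJ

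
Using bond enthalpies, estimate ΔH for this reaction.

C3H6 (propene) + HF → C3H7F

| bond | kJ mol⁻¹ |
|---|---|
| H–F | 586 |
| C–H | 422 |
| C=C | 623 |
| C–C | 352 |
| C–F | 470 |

ΔH ≈ −35 kJ

Bonds broken (reactants):
  C–C: 1 × 352 = 352
  C–H: 6 × 422 = 2532
  C=C: 1 × 623 = 623
  H–F: 1 × 586 = 586
  Σ(broken) = 4093 kJ
Bonds formed (products):
  C–C: 2 × 352 = 704
  C–F: 1 × 470 = 470
  C–H: 7 × 422 = 2954
  Σ(formed) = 4128 kJ
ΔH = Σ(broken) − Σ(formed) = 4093 − 4128 = −35 kJ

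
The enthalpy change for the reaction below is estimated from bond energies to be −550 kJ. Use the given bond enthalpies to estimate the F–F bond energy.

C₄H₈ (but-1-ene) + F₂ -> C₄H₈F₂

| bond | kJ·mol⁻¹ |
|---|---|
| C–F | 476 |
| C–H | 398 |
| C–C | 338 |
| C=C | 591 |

D(F–F) ≈ 149 kJ/mol

Let D be the F–F bond energy.
Σ(broken) = 2×338 + 8×398 + 1×591 + 1×D = 4451 + D
Σ(formed) = 3×338 + 2×476 + 8×398 = 5150
ΔH = Σ(broken) − Σ(formed) = (4451 + D) − (5150) = −699 + D
Setting this equal to −550 kJ gives D = 149 kJ/mol.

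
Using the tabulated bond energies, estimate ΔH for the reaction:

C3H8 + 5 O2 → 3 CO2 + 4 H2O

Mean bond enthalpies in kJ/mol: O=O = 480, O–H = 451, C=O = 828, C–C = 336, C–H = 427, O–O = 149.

Bonds broken (reactants):
  C–C: 2 × 336 = 672
  C–H: 8 × 427 = 3416
  O=O: 5 × 480 = 2400
  Σ(broken) = 6488 kJ
Bonds formed (products):
  C=O: 6 × 828 = 4968
  O–H: 8 × 451 = 3608
  Σ(formed) = 8576 kJ
ΔH = Σ(broken) − Σ(formed) = 6488 − 8576 = −2088 kJ

ΔH ≈ −2088 kJ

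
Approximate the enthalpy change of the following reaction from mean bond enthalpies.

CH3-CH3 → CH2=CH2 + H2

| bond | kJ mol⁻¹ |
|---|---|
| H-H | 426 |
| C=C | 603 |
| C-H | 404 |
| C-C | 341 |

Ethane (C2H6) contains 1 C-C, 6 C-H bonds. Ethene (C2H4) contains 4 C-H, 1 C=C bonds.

ΔH ≈ +120 kJ

Bonds broken (reactants):
  C-C: 1 × 341 = 341
  C-H: 6 × 404 = 2424
  Σ(broken) = 2765 kJ
Bonds formed (products):
  C-H: 4 × 404 = 1616
  C=C: 1 × 603 = 603
  H-H: 1 × 426 = 426
  Σ(formed) = 2645 kJ
ΔH = Σ(broken) − Σ(formed) = 2765 − 2645 = +120 kJ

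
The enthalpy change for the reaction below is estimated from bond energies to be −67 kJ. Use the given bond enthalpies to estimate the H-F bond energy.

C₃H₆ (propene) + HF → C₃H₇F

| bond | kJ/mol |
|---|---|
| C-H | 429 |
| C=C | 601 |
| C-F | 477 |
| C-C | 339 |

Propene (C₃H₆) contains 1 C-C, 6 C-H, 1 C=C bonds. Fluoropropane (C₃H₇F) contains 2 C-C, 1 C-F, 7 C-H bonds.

Let D be the H-F bond energy.
Σ(broken) = 1×339 + 6×429 + 1×601 + 1×D = 3514 + D
Σ(formed) = 2×339 + 1×477 + 7×429 = 4158
ΔH = Σ(broken) − Σ(formed) = (3514 + D) − (4158) = −644 + D
Setting this equal to −67 kJ gives D = 577 kJ/mol.

D(H-F) ≈ 577 kJ/mol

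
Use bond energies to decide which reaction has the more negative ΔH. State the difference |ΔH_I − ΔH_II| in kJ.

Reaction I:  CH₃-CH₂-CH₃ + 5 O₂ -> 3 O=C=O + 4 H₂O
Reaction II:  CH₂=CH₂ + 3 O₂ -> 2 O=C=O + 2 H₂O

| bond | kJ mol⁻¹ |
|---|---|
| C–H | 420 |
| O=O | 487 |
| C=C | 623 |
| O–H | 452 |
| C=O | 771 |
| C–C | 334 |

Reaction I:
  Bonds broken (reactants):
    C–C: 2 × 334 = 668
    C–H: 8 × 420 = 3360
    O=O: 5 × 487 = 2435
    Σ(broken) = 6463 kJ
  Bonds formed (products):
    C=O: 6 × 771 = 4626
    O–H: 8 × 452 = 3616
    Σ(formed) = 8242 kJ
  ΔH_I = 6463 − 8242 = −1779 kJ
Reaction II:
  Bonds broken (reactants):
    C–H: 4 × 420 = 1680
    C=C: 1 × 623 = 623
    O=O: 3 × 487 = 1461
    Σ(broken) = 3764 kJ
  Bonds formed (products):
    C=O: 4 × 771 = 3084
    O–H: 4 × 452 = 1808
    Σ(formed) = 4892 kJ
  ΔH_II = 3764 − 4892 = −1128 kJ
ΔH_I − ΔH_II = −651 kJ, so reaction I has the more negative ΔH; |ΔH_I − ΔH_II| = 651 kJ.

Reaction I, by 651 kJ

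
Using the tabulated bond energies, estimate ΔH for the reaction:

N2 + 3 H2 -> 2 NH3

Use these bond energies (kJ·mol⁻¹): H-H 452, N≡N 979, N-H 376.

ΔH ≈ +79 kJ

Bonds broken (reactants):
  H-H: 3 × 452 = 1356
  N≡N: 1 × 979 = 979
  Σ(broken) = 2335 kJ
Bonds formed (products):
  N-H: 6 × 376 = 2256
  Σ(formed) = 2256 kJ
ΔH = Σ(broken) − Σ(formed) = 2335 − 2256 = +79 kJ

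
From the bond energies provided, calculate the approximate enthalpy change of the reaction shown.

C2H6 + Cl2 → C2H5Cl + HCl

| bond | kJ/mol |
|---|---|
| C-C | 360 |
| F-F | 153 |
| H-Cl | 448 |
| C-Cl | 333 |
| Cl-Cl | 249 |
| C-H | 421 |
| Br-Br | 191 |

Bonds broken (reactants):
  C-C: 1 × 360 = 360
  C-H: 6 × 421 = 2526
  Cl-Cl: 1 × 249 = 249
  Σ(broken) = 3135 kJ
Bonds formed (products):
  C-C: 1 × 360 = 360
  C-Cl: 1 × 333 = 333
  C-H: 5 × 421 = 2105
  H-Cl: 1 × 448 = 448
  Σ(formed) = 3246 kJ
ΔH = Σ(broken) − Σ(formed) = 3135 − 3246 = −111 kJ

ΔH ≈ −111 kJ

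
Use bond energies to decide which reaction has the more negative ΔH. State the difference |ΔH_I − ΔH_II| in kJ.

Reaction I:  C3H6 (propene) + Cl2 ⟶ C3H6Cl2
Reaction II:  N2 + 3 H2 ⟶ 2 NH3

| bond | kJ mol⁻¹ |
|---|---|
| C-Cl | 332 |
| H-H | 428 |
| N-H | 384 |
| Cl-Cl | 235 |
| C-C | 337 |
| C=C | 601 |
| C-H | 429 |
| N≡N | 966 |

Reaction I:
  Bonds broken (reactants):
    C-C: 1 × 337 = 337
    C-H: 6 × 429 = 2574
    C=C: 1 × 601 = 601
    Cl-Cl: 1 × 235 = 235
    Σ(broken) = 3747 kJ
  Bonds formed (products):
    C-C: 2 × 337 = 674
    C-Cl: 2 × 332 = 664
    C-H: 6 × 429 = 2574
    Σ(formed) = 3912 kJ
  ΔH_I = 3747 − 3912 = −165 kJ
Reaction II:
  Bonds broken (reactants):
    H-H: 3 × 428 = 1284
    N≡N: 1 × 966 = 966
    Σ(broken) = 2250 kJ
  Bonds formed (products):
    N-H: 6 × 384 = 2304
    Σ(formed) = 2304 kJ
  ΔH_II = 2250 − 2304 = −54 kJ
ΔH_I − ΔH_II = −111 kJ, so reaction I has the more negative ΔH; |ΔH_I − ΔH_II| = 111 kJ.

Reaction I, by 111 kJ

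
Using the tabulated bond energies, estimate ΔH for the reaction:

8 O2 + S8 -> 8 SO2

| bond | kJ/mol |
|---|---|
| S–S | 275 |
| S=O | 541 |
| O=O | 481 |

ΔH ≈ −2608 kJ

Bonds broken (reactants):
  O=O: 8 × 481 = 3848
  S–S: 8 × 275 = 2200
  Σ(broken) = 6048 kJ
Bonds formed (products):
  S=O: 16 × 541 = 8656
  Σ(formed) = 8656 kJ
ΔH = Σ(broken) − Σ(formed) = 6048 − 8656 = −2608 kJ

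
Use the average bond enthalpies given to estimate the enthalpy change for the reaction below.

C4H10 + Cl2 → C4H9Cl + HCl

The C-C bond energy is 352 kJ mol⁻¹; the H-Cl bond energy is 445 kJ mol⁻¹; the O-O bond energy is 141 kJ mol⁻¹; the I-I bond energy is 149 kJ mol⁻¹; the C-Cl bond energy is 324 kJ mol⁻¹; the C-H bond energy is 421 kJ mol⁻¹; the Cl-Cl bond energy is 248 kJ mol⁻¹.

ΔH ≈ −100 kJ

Bonds broken (reactants):
  C-C: 3 × 352 = 1056
  C-H: 10 × 421 = 4210
  Cl-Cl: 1 × 248 = 248
  Σ(broken) = 5514 kJ
Bonds formed (products):
  C-C: 3 × 352 = 1056
  C-Cl: 1 × 324 = 324
  C-H: 9 × 421 = 3789
  H-Cl: 1 × 445 = 445
  Σ(formed) = 5614 kJ
ΔH = Σ(broken) − Σ(formed) = 5514 − 5614 = −100 kJ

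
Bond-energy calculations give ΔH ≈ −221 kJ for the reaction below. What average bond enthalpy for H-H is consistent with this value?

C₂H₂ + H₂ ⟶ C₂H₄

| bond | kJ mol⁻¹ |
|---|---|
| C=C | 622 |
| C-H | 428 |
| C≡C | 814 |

Let D be the H-H bond energy.
Σ(broken) = 1×814 + 2×428 + 1×D = 1670 + D
Σ(formed) = 4×428 + 1×622 = 2334
ΔH = Σ(broken) − Σ(formed) = (1670 + D) − (2334) = −664 + D
Setting this equal to −221 kJ gives D = 443 kJ/mol.

D(H-H) ≈ 443 kJ/mol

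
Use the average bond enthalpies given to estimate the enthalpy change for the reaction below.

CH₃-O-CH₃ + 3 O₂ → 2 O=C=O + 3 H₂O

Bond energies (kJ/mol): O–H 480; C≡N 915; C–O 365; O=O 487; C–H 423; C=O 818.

ΔH ≈ −1423 kJ

Bonds broken (reactants):
  C–H: 6 × 423 = 2538
  C–O: 2 × 365 = 730
  O=O: 3 × 487 = 1461
  Σ(broken) = 4729 kJ
Bonds formed (products):
  C=O: 4 × 818 = 3272
  O–H: 6 × 480 = 2880
  Σ(formed) = 6152 kJ
ΔH = Σ(broken) − Σ(formed) = 4729 − 6152 = −1423 kJ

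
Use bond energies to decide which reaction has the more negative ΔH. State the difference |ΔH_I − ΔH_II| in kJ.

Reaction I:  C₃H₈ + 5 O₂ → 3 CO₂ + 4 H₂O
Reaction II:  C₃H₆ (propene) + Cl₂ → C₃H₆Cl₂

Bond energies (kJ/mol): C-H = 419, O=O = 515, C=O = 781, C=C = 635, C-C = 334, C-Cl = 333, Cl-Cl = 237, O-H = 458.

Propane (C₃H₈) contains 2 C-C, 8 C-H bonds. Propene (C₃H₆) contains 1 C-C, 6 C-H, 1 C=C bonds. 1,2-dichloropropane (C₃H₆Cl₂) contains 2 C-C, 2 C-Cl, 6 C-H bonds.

Reaction I, by 1627 kJ

Reaction I:
  Bonds broken (reactants):
    C-C: 2 × 334 = 668
    C-H: 8 × 419 = 3352
    O=O: 5 × 515 = 2575
    Σ(broken) = 6595 kJ
  Bonds formed (products):
    C=O: 6 × 781 = 4686
    O-H: 8 × 458 = 3664
    Σ(formed) = 8350 kJ
  ΔH_I = 6595 − 8350 = −1755 kJ
Reaction II:
  Bonds broken (reactants):
    C-C: 1 × 334 = 334
    C-H: 6 × 419 = 2514
    C=C: 1 × 635 = 635
    Cl-Cl: 1 × 237 = 237
    Σ(broken) = 3720 kJ
  Bonds formed (products):
    C-C: 2 × 334 = 668
    C-Cl: 2 × 333 = 666
    C-H: 6 × 419 = 2514
    Σ(formed) = 3848 kJ
  ΔH_II = 3720 − 3848 = −128 kJ
ΔH_I − ΔH_II = −1627 kJ, so reaction I has the more negative ΔH; |ΔH_I − ΔH_II| = 1627 kJ.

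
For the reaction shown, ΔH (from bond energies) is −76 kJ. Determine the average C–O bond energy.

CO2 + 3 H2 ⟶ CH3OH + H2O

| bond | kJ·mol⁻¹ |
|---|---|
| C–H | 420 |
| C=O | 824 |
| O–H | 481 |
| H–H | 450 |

D(C–O) ≈ 371 kJ/mol

Let D be the C–O bond energy.
Σ(broken) = 2×824 + 3×450 = 2998
Σ(formed) = 3×420 + 1×D + 3×481 = 2703 + D
ΔH = Σ(broken) − Σ(formed) = (2998) − (2703 + D) = +295 − D
Setting this equal to −76 kJ gives D = 371 kJ/mol.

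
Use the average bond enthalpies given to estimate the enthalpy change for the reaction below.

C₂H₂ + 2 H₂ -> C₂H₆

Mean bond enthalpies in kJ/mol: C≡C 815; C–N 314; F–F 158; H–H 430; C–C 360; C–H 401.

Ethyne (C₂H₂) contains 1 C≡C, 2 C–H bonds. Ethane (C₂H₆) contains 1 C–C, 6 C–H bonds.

Bonds broken (reactants):
  C≡C: 1 × 815 = 815
  C–H: 2 × 401 = 802
  H–H: 2 × 430 = 860
  Σ(broken) = 2477 kJ
Bonds formed (products):
  C–C: 1 × 360 = 360
  C–H: 6 × 401 = 2406
  Σ(formed) = 2766 kJ
ΔH = Σ(broken) − Σ(formed) = 2477 − 2766 = −289 kJ

ΔH ≈ −289 kJ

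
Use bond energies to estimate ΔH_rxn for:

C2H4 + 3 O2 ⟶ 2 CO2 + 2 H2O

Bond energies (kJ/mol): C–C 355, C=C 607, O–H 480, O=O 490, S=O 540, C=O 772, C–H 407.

ΔH ≈ −1303 kJ

Bonds broken (reactants):
  C–H: 4 × 407 = 1628
  C=C: 1 × 607 = 607
  O=O: 3 × 490 = 1470
  Σ(broken) = 3705 kJ
Bonds formed (products):
  C=O: 4 × 772 = 3088
  O–H: 4 × 480 = 1920
  Σ(formed) = 5008 kJ
ΔH = Σ(broken) − Σ(formed) = 3705 − 5008 = −1303 kJ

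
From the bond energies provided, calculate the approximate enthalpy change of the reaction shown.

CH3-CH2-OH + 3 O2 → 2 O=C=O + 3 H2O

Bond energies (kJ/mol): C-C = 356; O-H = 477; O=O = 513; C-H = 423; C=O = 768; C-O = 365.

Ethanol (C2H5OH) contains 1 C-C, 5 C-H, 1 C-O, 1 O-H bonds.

Bonds broken (reactants):
  C-C: 1 × 356 = 356
  C-H: 5 × 423 = 2115
  C-O: 1 × 365 = 365
  O-H: 1 × 477 = 477
  O=O: 3 × 513 = 1539
  Σ(broken) = 4852 kJ
Bonds formed (products):
  C=O: 4 × 768 = 3072
  O-H: 6 × 477 = 2862
  Σ(formed) = 5934 kJ
ΔH = Σ(broken) − Σ(formed) = 4852 − 5934 = −1082 kJ

ΔH ≈ −1082 kJ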